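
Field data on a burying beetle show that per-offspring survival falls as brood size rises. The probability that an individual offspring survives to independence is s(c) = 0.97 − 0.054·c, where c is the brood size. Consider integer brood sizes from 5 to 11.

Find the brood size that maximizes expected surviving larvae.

9

Expected surviving larvae = c × s(c):
  c=5: 5 × 0.700 = 3.500
  c=6: 6 × 0.646 = 3.876
  c=7: 7 × 0.592 = 4.144
  c=8: 8 × 0.538 = 4.304
  c=9: 9 × 0.484 = 4.356
  c=10: 10 × 0.430 = 4.300
  c=11: 11 × 0.376 = 4.136
Maximum at c = 9 (4.356 surviving larvae).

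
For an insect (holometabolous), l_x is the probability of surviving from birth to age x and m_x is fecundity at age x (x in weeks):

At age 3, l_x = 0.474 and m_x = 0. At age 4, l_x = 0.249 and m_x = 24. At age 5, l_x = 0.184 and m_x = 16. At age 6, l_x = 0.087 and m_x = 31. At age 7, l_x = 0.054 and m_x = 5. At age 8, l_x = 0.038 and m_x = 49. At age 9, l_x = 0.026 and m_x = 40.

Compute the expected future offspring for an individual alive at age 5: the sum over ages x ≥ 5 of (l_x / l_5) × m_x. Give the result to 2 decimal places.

l_5 = 0.184. Conditional survival from age 5 to x is l_x / l_5.
  x=5: (0.184/0.184) × 16 = 16.0000
  x=6: (0.087/0.184) × 31 = 14.6576
  x=7: (0.054/0.184) × 5 = 1.4674
  x=8: (0.038/0.184) × 49 = 10.1196
  x=9: (0.026/0.184) × 40 = 5.6522
Sum = 16.0000 + 14.6576 + 1.4674 + 10.1196 + 5.6522 = 47.8967

47.90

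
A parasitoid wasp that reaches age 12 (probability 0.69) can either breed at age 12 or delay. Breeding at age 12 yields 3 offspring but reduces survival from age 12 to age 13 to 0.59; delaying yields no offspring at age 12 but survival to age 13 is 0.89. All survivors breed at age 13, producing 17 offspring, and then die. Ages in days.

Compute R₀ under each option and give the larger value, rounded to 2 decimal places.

10.44

breed at age 12: R₀ = 0.69 × (3 + 0.59 × 17) = 0.69 × 13.0300 = 8.9907
delay to age 13: R₀ = 0.69 × (0.89 × 17) = 0.69 × 15.1300 = 10.4397
Higher: delay to age 13 (10.4397).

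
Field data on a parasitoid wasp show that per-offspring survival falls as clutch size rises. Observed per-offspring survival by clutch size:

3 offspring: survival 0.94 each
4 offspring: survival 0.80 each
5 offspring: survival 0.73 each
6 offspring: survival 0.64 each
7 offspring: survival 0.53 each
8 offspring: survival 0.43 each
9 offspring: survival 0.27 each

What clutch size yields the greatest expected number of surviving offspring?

6

Expected surviving offspring = c × s(c):
  c=3: 3 × 0.94 = 2.820
  c=4: 4 × 0.80 = 3.200
  c=5: 5 × 0.73 = 3.650
  c=6: 6 × 0.64 = 3.840
  c=7: 7 × 0.53 = 3.710
  c=8: 8 × 0.43 = 3.440
  c=9: 9 × 0.27 = 2.430
Maximum at c = 6 (3.840 surviving offspring).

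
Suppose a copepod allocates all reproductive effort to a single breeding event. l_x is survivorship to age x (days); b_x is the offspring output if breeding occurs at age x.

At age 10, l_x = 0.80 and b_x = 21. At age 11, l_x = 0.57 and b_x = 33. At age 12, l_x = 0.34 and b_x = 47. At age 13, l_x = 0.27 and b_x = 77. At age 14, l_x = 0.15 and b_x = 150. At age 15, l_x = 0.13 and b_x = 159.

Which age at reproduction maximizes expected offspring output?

Expected offspring if breeding at age x = l_x × b_x:
  age 10: 0.80 × 21 = 16.800
  age 11: 0.57 × 33 = 18.810
  age 12: 0.34 × 47 = 15.980
  age 13: 0.27 × 77 = 20.790
  age 14: 0.15 × 150 = 22.500
  age 15: 0.13 × 159 = 20.670
Maximum at age 14 (22.500).

14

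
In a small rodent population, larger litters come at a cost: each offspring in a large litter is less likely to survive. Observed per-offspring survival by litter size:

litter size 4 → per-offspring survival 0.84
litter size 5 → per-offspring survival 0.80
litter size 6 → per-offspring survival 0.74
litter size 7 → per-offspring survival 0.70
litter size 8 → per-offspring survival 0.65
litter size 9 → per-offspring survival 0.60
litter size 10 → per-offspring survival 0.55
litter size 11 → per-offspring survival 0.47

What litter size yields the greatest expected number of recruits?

10

Expected recruits = c × s(c):
  c=4: 4 × 0.84 = 3.360
  c=5: 5 × 0.80 = 4.000
  c=6: 6 × 0.74 = 4.440
  c=7: 7 × 0.70 = 4.900
  c=8: 8 × 0.65 = 5.200
  c=9: 9 × 0.60 = 5.400
  c=10: 10 × 0.55 = 5.500
  c=11: 11 × 0.47 = 5.170
Maximum at c = 10 (5.500 recruits).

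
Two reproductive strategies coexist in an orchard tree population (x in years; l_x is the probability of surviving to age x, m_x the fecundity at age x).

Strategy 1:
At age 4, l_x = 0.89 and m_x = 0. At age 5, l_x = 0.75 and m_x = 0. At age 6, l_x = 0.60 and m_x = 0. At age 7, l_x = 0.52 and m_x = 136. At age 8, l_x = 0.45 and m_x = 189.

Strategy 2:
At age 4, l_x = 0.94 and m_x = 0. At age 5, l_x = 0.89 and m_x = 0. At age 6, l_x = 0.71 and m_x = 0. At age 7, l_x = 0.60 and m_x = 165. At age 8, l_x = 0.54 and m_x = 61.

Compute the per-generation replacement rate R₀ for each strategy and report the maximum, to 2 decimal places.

Strategy 1: R₀ = 0.89×0 + 0.75×0 + 0.60×0 + 0.52×136 + 0.45×189 = 155.7700
Strategy 2: R₀ = 0.94×0 + 0.89×0 + 0.71×0 + 0.60×165 + 0.54×61 = 131.9400
Highest R₀: strategy 1 with 155.7700.

155.77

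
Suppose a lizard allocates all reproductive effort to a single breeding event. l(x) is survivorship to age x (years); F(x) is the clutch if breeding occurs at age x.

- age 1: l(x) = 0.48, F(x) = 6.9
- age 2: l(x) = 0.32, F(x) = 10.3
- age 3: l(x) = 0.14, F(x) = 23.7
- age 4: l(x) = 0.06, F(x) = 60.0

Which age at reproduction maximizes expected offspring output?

4

Expected offspring if breeding at age x = l(x) × F(x):
  age 1: 0.48 × 6.9 = 3.312
  age 2: 0.32 × 10.3 = 3.296
  age 3: 0.14 × 23.7 = 3.318
  age 4: 0.06 × 60.0 = 3.600
Maximum at age 4 (3.600).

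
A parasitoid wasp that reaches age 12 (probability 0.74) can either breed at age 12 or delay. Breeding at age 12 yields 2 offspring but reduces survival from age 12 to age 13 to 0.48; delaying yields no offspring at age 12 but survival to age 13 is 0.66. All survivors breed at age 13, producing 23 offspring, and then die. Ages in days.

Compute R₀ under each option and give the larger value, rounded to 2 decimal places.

breed at age 12: R₀ = 0.74 × (2 + 0.48 × 23) = 0.74 × 13.0400 = 9.6496
delay to age 13: R₀ = 0.74 × (0.66 × 23) = 0.74 × 15.1800 = 11.2332
Higher: delay to age 13 (11.2332).

11.23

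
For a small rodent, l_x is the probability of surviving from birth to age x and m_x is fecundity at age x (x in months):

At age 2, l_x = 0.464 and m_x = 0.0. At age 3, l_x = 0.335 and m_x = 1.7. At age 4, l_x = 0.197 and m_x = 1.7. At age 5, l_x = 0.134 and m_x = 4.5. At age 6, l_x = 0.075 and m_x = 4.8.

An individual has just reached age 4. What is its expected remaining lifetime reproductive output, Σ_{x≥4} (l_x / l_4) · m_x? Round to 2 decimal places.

l_4 = 0.197. Conditional survival from age 4 to x is l_x / l_4.
  x=4: (0.197/0.197) × 1.7 = 1.7000
  x=5: (0.134/0.197) × 4.5 = 3.0609
  x=6: (0.075/0.197) × 4.8 = 1.8274
Sum = 1.7000 + 3.0609 + 1.8274 = 6.5883

6.59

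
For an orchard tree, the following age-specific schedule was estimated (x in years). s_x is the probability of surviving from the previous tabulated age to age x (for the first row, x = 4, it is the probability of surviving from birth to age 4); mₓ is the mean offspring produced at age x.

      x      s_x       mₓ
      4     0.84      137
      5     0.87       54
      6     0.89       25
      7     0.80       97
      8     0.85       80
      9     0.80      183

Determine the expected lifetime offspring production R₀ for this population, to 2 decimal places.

321.41

Survivorship from birth: l_x = s_4·s_5·…·s_x.
  l_4 = 0.84000
  l_5 = 0.73080
  l_6 = 0.65041
  l_7 = 0.52033
  l_8 = 0.44228
  l_9 = 0.35382
R₀ = Σ l_x mₓ:
  age 4: 0.84000 × 137 = 115.0800
  age 5: 0.73080 × 54 = 39.4632
  age 6: 0.65041 × 25 = 16.2603
  age 7: 0.52033 × 97 = 50.4720
  age 8: 0.44228 × 80 = 35.3824
  age 9: 0.35382 × 183 = 64.7491
R₀ = 115.0800 + 39.4632 + 16.2603 + 50.4720 + 35.3824 + 64.7491 = 321.4069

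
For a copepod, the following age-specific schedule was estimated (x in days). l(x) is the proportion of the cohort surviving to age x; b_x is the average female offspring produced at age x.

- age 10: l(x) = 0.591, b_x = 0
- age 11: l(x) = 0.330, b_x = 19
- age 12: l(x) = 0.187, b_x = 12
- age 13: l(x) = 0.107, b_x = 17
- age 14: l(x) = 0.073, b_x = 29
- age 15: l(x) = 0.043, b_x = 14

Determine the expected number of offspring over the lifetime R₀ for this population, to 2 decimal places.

R₀ = Σ l(x) b_x:
  age 10: 0.591 × 0 = 0.0000
  age 11: 0.330 × 19 = 6.2700
  age 12: 0.187 × 12 = 2.2440
  age 13: 0.107 × 17 = 1.8190
  age 14: 0.073 × 29 = 2.1170
  age 15: 0.043 × 14 = 0.6020
R₀ = 0.0000 + 6.2700 + 2.2440 + 1.8190 + 2.1170 + 0.6020 = 13.0520

13.05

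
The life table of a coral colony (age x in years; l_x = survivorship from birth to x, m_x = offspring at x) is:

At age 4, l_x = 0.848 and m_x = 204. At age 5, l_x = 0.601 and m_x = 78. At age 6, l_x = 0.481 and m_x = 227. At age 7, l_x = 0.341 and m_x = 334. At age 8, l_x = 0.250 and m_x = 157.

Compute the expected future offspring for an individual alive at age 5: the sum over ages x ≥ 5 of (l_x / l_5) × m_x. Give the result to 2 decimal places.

514.49

l_5 = 0.601. Conditional survival from age 5 to x is l_x / l_5.
  x=5: (0.601/0.601) × 78 = 78.0000
  x=6: (0.481/0.601) × 227 = 181.6755
  x=7: (0.341/0.601) × 334 = 189.5075
  x=8: (0.250/0.601) × 157 = 65.3078
Sum = 78.0000 + 181.6755 + 189.5075 + 65.3078 = 514.4908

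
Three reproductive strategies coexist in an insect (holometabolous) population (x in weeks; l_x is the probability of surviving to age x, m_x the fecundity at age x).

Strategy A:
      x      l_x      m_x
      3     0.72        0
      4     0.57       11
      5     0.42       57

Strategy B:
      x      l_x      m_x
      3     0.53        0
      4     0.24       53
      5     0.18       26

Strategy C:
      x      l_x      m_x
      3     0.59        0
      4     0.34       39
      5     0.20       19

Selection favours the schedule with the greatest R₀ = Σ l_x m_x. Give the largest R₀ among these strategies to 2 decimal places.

30.21

Strategy A: R₀ = 0.72×0 + 0.57×11 + 0.42×57 = 30.2100
Strategy B: R₀ = 0.53×0 + 0.24×53 + 0.18×26 = 17.4000
Strategy C: R₀ = 0.59×0 + 0.34×39 + 0.20×19 = 17.0600
Highest R₀: strategy A with 30.2100.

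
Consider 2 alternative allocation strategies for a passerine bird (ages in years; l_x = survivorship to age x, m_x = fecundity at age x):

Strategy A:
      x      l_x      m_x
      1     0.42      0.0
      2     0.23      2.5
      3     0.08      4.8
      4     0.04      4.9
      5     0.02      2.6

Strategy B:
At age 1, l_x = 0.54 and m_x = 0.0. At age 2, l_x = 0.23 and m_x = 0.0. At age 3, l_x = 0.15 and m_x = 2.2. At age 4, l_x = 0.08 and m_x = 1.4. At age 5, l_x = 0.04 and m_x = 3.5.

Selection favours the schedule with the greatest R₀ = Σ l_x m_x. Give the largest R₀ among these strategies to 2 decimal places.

1.21

Strategy A: R₀ = 0.42×0.0 + 0.23×2.5 + 0.08×4.8 + 0.04×4.9 + 0.02×2.6 = 1.2070
Strategy B: R₀ = 0.54×0.0 + 0.23×0.0 + 0.15×2.2 + 0.08×1.4 + 0.04×3.5 = 0.5820
Highest R₀: strategy A with 1.2070.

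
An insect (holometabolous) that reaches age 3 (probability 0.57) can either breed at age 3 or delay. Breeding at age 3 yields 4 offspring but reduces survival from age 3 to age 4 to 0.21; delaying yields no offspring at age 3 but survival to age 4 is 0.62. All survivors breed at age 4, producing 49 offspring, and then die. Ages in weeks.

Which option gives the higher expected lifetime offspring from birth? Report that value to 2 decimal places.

17.32

breed at age 3: R₀ = 0.57 × (4 + 0.21 × 49) = 0.57 × 14.2900 = 8.1453
delay to age 4: R₀ = 0.57 × (0.62 × 49) = 0.57 × 30.3800 = 17.3166
Higher: delay to age 4 (17.3166).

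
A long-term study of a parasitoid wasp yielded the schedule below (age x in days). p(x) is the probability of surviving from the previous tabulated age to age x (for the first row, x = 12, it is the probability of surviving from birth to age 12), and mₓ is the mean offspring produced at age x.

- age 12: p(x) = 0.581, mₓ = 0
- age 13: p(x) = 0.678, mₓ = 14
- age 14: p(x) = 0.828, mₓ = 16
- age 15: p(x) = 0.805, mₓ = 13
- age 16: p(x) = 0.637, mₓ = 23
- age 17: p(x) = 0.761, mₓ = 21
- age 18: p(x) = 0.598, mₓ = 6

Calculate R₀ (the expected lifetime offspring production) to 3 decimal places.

Survivorship from birth: l_x = p_12·p_13·…·p_x.
  l_12 = 0.58100
  l_13 = 0.39392
  l_14 = 0.32616
  l_15 = 0.26256
  l_16 = 0.16725
  l_17 = 0.12728
  l_18 = 0.07611
R₀ = Σ l_x mₓ:
  age 12: 0.58100 × 0 = 0.0000
  age 13: 0.39392 × 14 = 5.5149
  age 14: 0.32616 × 16 = 5.2186
  age 15: 0.26256 × 13 = 3.4133
  age 16: 0.16725 × 23 = 3.8468
  age 17: 0.12728 × 21 = 2.6729
  age 18: 0.07611 × 6 = 0.4567
R₀ = 0.0000 + 5.5149 + 5.2186 + 3.4133 + 3.8468 + 2.6729 + 0.4567 = 21.1230

21.123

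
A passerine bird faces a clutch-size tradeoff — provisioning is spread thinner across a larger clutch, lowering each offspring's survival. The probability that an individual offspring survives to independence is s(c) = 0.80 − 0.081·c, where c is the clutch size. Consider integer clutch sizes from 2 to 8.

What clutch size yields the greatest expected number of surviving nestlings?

Expected surviving nestlings = c × s(c):
  c=2: 2 × 0.638 = 1.276
  c=3: 3 × 0.557 = 1.671
  c=4: 4 × 0.476 = 1.904
  c=5: 5 × 0.395 = 1.975
  c=6: 6 × 0.314 = 1.884
  c=7: 7 × 0.233 = 1.631
  c=8: 8 × 0.152 = 1.216
Maximum at c = 5 (1.975 surviving nestlings).

5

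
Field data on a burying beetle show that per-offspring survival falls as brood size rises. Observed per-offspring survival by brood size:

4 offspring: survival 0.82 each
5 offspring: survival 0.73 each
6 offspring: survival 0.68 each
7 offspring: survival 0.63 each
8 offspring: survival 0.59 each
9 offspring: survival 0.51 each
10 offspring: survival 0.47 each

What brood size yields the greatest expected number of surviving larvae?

Expected surviving larvae = c × s(c):
  c=4: 4 × 0.82 = 3.280
  c=5: 5 × 0.73 = 3.650
  c=6: 6 × 0.68 = 4.080
  c=7: 7 × 0.63 = 4.410
  c=8: 8 × 0.59 = 4.720
  c=9: 9 × 0.51 = 4.590
  c=10: 10 × 0.47 = 4.700
Maximum at c = 8 (4.720 surviving larvae).

8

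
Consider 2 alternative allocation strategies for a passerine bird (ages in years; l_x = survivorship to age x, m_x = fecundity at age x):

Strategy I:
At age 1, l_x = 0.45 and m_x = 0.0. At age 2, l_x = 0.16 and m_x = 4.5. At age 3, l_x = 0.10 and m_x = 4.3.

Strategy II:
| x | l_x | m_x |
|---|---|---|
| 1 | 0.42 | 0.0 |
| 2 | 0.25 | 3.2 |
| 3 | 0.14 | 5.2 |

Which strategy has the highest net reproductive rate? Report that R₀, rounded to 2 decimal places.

Strategy I: R₀ = 0.45×0.0 + 0.16×4.5 + 0.10×4.3 = 1.1500
Strategy II: R₀ = 0.42×0.0 + 0.25×3.2 + 0.14×5.2 = 1.5280
Highest R₀: strategy II with 1.5280.

1.53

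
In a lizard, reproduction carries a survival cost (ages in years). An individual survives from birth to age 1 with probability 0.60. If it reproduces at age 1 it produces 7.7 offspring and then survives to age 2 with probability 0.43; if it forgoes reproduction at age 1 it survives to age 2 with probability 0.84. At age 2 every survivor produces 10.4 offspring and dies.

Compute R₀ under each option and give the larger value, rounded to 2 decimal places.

breed at age 1: R₀ = 0.60 × (7.7 + 0.43 × 10.4) = 0.60 × 12.1720 = 7.3032
delay to age 2: R₀ = 0.60 × (0.84 × 10.4) = 0.60 × 8.7360 = 5.2416
Higher: breed at age 1 (7.3032).

7.30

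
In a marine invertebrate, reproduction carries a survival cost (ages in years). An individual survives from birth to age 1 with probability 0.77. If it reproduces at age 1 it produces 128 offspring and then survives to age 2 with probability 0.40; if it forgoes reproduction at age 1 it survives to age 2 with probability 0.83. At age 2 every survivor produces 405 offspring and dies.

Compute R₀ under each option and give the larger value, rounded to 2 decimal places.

breed at age 1: R₀ = 0.77 × (128 + 0.40 × 405) = 0.77 × 290.0000 = 223.3000
delay to age 2: R₀ = 0.77 × (0.83 × 405) = 0.77 × 336.1500 = 258.8355
Higher: delay to age 2 (258.8355).

258.84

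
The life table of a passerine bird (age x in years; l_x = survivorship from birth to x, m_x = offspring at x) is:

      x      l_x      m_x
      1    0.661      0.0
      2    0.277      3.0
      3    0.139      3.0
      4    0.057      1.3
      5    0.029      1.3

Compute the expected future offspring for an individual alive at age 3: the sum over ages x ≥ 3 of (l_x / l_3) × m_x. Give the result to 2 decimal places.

l_3 = 0.139. Conditional survival from age 3 to x is l_x / l_3.
  x=3: (0.139/0.139) × 3.0 = 3.0000
  x=4: (0.057/0.139) × 1.3 = 0.5331
  x=5: (0.029/0.139) × 1.3 = 0.2712
Sum = 3.0000 + 0.5331 + 0.2712 = 3.8043

3.80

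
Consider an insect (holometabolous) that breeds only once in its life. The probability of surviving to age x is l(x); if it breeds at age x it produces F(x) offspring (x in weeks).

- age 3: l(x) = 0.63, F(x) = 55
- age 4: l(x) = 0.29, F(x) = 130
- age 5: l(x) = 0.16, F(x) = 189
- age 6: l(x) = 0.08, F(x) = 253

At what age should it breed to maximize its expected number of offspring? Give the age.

Expected offspring if breeding at age x = l(x) × F(x):
  age 3: 0.63 × 55 = 34.650
  age 4: 0.29 × 130 = 37.700
  age 5: 0.16 × 189 = 30.240
  age 6: 0.08 × 253 = 20.240
Maximum at age 4 (37.700).

4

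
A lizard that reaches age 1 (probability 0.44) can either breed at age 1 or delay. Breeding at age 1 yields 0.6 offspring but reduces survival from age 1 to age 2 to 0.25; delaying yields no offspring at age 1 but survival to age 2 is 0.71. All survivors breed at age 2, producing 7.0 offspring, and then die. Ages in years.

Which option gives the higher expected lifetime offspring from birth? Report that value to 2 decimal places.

breed at age 1: R₀ = 0.44 × (0.6 + 0.25 × 7.0) = 0.44 × 2.3500 = 1.0340
delay to age 2: R₀ = 0.44 × (0.71 × 7.0) = 0.44 × 4.9700 = 2.1868
Higher: delay to age 2 (2.1868).

2.19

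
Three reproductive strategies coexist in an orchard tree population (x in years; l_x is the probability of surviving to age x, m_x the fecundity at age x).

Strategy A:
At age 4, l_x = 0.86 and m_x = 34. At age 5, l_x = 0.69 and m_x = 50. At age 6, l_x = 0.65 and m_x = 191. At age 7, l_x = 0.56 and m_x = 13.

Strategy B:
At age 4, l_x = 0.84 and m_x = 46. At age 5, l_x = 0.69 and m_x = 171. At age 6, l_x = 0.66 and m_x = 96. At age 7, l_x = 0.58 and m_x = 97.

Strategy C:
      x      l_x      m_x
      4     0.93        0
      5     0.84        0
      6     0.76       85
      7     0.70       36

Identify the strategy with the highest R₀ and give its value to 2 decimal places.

Strategy A: R₀ = 0.86×34 + 0.69×50 + 0.65×191 + 0.56×13 = 195.1700
Strategy B: R₀ = 0.84×46 + 0.69×171 + 0.66×96 + 0.58×97 = 276.2500
Strategy C: R₀ = 0.93×0 + 0.84×0 + 0.76×85 + 0.70×36 = 89.8000
Highest R₀: strategy B with 276.2500.

276.25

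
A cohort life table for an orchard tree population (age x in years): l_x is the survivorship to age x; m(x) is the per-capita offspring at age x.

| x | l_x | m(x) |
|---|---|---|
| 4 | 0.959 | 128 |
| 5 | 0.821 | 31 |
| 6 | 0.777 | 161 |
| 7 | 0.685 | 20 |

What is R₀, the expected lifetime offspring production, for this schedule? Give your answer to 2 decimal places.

R₀ = Σ l_x m(x):
  age 4: 0.959 × 128 = 122.7520
  age 5: 0.821 × 31 = 25.4510
  age 6: 0.777 × 161 = 125.0970
  age 7: 0.685 × 20 = 13.7000
R₀ = 122.7520 + 25.4510 + 125.0970 + 13.7000 = 287.0000

287.00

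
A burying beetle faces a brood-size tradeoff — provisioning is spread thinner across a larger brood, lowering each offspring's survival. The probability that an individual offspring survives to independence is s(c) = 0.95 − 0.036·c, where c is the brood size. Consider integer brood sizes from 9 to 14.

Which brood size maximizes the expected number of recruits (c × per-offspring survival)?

Expected recruits = c × s(c):
  c=9: 9 × 0.626 = 5.634
  c=10: 10 × 0.590 = 5.900
  c=11: 11 × 0.554 = 6.094
  c=12: 12 × 0.518 = 6.216
  c=13: 13 × 0.482 = 6.266
  c=14: 14 × 0.446 = 6.244
Maximum at c = 13 (6.266 recruits).

13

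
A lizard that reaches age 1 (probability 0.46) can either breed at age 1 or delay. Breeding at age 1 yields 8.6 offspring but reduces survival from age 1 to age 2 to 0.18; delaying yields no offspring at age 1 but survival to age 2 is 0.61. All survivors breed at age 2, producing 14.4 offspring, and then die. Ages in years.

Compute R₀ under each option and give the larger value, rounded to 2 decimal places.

breed at age 1: R₀ = 0.46 × (8.6 + 0.18 × 14.4) = 0.46 × 11.1920 = 5.1483
delay to age 2: R₀ = 0.46 × (0.61 × 14.4) = 0.46 × 8.7840 = 4.0406
Higher: breed at age 1 (5.1483).

5.15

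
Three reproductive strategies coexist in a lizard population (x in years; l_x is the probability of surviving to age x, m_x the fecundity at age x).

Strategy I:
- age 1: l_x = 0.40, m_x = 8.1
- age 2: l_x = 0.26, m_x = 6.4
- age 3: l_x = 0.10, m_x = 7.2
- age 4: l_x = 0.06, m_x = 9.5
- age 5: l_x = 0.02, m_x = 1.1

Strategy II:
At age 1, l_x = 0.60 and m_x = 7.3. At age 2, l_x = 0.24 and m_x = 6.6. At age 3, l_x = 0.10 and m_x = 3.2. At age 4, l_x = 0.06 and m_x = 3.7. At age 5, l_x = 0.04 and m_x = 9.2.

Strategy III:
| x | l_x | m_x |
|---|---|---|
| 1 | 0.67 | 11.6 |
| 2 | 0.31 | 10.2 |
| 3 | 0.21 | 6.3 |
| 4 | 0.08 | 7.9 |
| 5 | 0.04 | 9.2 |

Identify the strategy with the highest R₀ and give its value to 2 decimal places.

13.26

Strategy I: R₀ = 0.40×8.1 + 0.26×6.4 + 0.10×7.2 + 0.06×9.5 + 0.02×1.1 = 6.2160
Strategy II: R₀ = 0.60×7.3 + 0.24×6.6 + 0.10×3.2 + 0.06×3.7 + 0.04×9.2 = 6.8740
Strategy III: R₀ = 0.67×11.6 + 0.31×10.2 + 0.21×6.3 + 0.08×7.9 + 0.04×9.2 = 13.2570
Highest R₀: strategy III with 13.2570.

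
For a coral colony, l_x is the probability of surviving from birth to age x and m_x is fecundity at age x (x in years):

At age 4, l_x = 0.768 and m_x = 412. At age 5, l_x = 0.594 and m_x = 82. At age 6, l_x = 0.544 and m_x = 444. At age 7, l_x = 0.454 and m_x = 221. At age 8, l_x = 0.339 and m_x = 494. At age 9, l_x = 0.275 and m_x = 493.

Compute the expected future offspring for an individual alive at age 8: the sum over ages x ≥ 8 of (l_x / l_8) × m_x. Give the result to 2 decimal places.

893.93

l_8 = 0.339. Conditional survival from age 8 to x is l_x / l_8.
  x=8: (0.339/0.339) × 494 = 494.0000
  x=9: (0.275/0.339) × 493 = 399.9263
Sum = 494.0000 + 399.9263 = 893.9263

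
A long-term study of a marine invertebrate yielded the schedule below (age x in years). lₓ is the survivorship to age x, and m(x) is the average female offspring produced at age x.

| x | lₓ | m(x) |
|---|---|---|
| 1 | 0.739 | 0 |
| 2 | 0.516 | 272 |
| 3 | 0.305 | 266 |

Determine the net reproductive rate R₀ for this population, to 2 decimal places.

R₀ = Σ lₓ m(x):
  age 1: 0.739 × 0 = 0.0000
  age 2: 0.516 × 272 = 140.3520
  age 3: 0.305 × 266 = 81.1300
R₀ = 0.0000 + 140.3520 + 81.1300 = 221.4820

221.48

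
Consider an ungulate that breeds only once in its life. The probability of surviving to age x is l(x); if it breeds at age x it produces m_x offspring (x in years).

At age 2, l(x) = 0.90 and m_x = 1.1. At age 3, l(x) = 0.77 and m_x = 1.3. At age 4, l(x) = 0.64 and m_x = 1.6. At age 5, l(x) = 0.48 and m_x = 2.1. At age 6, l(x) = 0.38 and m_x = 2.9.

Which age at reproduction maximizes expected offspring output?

6

Expected offspring if breeding at age x = l(x) × m_x:
  age 2: 0.90 × 1.1 = 0.990
  age 3: 0.77 × 1.3 = 1.001
  age 4: 0.64 × 1.6 = 1.024
  age 5: 0.48 × 2.1 = 1.008
  age 6: 0.38 × 2.9 = 1.102
Maximum at age 6 (1.102).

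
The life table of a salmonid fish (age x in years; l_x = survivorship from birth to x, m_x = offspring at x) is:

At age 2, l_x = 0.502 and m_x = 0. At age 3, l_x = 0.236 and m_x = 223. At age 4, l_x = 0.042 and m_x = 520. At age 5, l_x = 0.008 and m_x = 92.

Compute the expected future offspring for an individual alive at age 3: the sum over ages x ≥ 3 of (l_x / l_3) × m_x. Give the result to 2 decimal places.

318.66

l_3 = 0.236. Conditional survival from age 3 to x is l_x / l_3.
  x=3: (0.236/0.236) × 223 = 223.0000
  x=4: (0.042/0.236) × 520 = 92.5424
  x=5: (0.008/0.236) × 92 = 3.1186
Sum = 223.0000 + 92.5424 + 3.1186 = 318.6610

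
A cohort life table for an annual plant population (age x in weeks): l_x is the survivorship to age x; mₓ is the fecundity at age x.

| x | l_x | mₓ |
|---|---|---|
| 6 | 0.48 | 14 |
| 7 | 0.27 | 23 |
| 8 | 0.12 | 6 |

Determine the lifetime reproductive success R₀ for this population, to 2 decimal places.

R₀ = Σ l_x mₓ:
  age 6: 0.48 × 14 = 6.7200
  age 7: 0.27 × 23 = 6.2100
  age 8: 0.12 × 6 = 0.7200
R₀ = 6.7200 + 6.2100 + 0.7200 = 13.6500

13.65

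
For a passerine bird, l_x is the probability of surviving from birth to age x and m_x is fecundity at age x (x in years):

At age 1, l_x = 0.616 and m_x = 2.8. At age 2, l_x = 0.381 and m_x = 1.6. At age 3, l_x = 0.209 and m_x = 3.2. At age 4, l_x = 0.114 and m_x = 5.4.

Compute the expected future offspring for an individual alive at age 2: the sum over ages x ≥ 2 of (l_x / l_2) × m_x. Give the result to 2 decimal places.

4.97

l_2 = 0.381. Conditional survival from age 2 to x is l_x / l_2.
  x=2: (0.381/0.381) × 1.6 = 1.6000
  x=3: (0.209/0.381) × 3.2 = 1.7554
  x=4: (0.114/0.381) × 5.4 = 1.6157
Sum = 1.6000 + 1.7554 + 1.6157 = 4.9711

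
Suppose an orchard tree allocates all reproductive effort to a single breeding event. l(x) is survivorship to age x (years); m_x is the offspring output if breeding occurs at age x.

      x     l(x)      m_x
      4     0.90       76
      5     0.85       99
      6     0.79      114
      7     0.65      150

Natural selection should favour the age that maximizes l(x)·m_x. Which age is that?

7

Expected offspring if breeding at age x = l(x) × m_x:
  age 4: 0.90 × 76 = 68.400
  age 5: 0.85 × 99 = 84.150
  age 6: 0.79 × 114 = 90.060
  age 7: 0.65 × 150 = 97.500
Maximum at age 7 (97.500).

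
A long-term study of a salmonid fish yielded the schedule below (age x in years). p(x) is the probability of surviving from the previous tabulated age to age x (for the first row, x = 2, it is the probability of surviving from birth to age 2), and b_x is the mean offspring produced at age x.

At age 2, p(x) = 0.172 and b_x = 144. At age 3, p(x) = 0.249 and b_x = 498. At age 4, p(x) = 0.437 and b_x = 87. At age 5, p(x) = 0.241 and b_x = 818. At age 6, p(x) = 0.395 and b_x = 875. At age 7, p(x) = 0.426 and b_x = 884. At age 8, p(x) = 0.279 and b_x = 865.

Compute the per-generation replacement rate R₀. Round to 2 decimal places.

53.83

Survivorship from birth: l_x = p_2·p_3·…·p_x.
  l_2 = 0.17200
  l_3 = 0.04283
  l_4 = 0.01872
  l_5 = 0.00451
  l_6 = 0.00178
  l_7 = 0.00076
  l_8 = 0.00021
R₀ = Σ l_x b_x:
  age 2: 0.17200 × 144 = 24.7680
  age 3: 0.04283 × 498 = 21.3293
  age 4: 0.01872 × 87 = 1.6286
  age 5: 0.00451 × 818 = 3.6892
  age 6: 0.00178 × 875 = 1.5575
  age 7: 0.00076 × 884 = 0.6718
  age 8: 0.00021 × 865 = 0.1817
R₀ = 24.7680 + 21.3293 + 1.6286 + 3.6892 + 1.5575 + 0.6718 + 0.1817 = 53.8261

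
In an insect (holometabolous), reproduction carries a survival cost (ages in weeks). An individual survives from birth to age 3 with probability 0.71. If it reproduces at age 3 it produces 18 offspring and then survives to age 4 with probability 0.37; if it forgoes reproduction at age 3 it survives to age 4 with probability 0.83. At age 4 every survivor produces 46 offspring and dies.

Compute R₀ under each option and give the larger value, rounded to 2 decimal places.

breed at age 3: R₀ = 0.71 × (18 + 0.37 × 46) = 0.71 × 35.0200 = 24.8642
delay to age 4: R₀ = 0.71 × (0.83 × 46) = 0.71 × 38.1800 = 27.1078
Higher: delay to age 4 (27.1078).

27.11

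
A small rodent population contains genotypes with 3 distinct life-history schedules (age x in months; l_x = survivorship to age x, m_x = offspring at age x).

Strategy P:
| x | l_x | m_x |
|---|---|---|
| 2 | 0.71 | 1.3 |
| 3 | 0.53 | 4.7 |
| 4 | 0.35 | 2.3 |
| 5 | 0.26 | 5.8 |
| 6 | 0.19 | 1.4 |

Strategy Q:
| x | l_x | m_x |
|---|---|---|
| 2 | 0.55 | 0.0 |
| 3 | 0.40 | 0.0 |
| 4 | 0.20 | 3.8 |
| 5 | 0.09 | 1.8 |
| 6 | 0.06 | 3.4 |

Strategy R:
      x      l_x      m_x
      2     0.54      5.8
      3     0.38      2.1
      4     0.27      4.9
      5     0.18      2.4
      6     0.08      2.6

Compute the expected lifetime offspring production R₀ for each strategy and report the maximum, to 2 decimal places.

Strategy P: R₀ = 0.71×1.3 + 0.53×4.7 + 0.35×2.3 + 0.26×5.8 + 0.19×1.4 = 5.9930
Strategy Q: R₀ = 0.55×0.0 + 0.40×0.0 + 0.20×3.8 + 0.09×1.8 + 0.06×3.4 = 1.1260
Strategy R: R₀ = 0.54×5.8 + 0.38×2.1 + 0.27×4.9 + 0.18×2.4 + 0.08×2.6 = 5.8930
Highest R₀: strategy P with 5.9930.

5.99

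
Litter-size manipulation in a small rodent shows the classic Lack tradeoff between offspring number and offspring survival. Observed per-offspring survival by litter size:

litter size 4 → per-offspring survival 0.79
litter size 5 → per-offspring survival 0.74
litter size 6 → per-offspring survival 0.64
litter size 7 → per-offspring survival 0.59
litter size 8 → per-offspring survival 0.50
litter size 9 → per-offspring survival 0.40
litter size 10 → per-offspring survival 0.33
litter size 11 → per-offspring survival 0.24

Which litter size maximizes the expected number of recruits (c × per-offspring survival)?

7

Expected recruits = c × s(c):
  c=4: 4 × 0.79 = 3.160
  c=5: 5 × 0.74 = 3.700
  c=6: 6 × 0.64 = 3.840
  c=7: 7 × 0.59 = 4.130
  c=8: 8 × 0.50 = 4.000
  c=9: 9 × 0.40 = 3.600
  c=10: 10 × 0.33 = 3.300
  c=11: 11 × 0.24 = 2.640
Maximum at c = 7 (4.130 recruits).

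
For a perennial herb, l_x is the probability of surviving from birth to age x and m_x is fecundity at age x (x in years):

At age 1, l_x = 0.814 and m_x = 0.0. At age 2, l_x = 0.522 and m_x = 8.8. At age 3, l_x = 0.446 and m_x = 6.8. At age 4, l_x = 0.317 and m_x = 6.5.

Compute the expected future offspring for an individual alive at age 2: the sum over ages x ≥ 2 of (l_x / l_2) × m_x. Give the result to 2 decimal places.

18.56

l_2 = 0.522. Conditional survival from age 2 to x is l_x / l_2.
  x=2: (0.522/0.522) × 8.8 = 8.8000
  x=3: (0.446/0.522) × 6.8 = 5.8100
  x=4: (0.317/0.522) × 6.5 = 3.9473
Sum = 8.8000 + 5.8100 + 3.9473 = 18.5573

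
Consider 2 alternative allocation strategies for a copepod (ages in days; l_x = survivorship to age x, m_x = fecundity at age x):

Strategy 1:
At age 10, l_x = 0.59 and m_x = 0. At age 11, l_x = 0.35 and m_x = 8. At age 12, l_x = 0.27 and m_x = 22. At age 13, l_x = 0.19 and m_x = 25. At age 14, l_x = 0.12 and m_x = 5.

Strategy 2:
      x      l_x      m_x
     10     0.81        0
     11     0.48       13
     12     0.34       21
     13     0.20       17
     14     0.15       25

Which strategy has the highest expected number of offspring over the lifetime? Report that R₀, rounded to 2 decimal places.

Strategy 1: R₀ = 0.59×0 + 0.35×8 + 0.27×22 + 0.19×25 + 0.12×5 = 14.0900
Strategy 2: R₀ = 0.81×0 + 0.48×13 + 0.34×21 + 0.20×17 + 0.15×25 = 20.5300
Highest R₀: strategy 2 with 20.5300.

20.53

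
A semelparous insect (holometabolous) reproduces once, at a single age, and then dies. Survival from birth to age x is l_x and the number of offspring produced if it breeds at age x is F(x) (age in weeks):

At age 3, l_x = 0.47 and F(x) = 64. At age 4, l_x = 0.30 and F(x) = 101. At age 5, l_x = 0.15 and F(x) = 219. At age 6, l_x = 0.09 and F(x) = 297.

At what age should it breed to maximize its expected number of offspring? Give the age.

5

Expected offspring if breeding at age x = l_x × F(x):
  age 3: 0.47 × 64 = 30.080
  age 4: 0.30 × 101 = 30.300
  age 5: 0.15 × 219 = 32.850
  age 6: 0.09 × 297 = 26.730
Maximum at age 5 (32.850).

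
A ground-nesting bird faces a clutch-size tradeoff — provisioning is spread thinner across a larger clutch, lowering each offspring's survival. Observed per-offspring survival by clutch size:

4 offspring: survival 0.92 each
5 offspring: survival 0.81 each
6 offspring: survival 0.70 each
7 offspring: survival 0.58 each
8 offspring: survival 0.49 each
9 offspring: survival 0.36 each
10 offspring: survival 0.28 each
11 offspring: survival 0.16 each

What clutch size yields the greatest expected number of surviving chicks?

Expected surviving chicks = c × s(c):
  c=4: 4 × 0.92 = 3.680
  c=5: 5 × 0.81 = 4.050
  c=6: 6 × 0.70 = 4.200
  c=7: 7 × 0.58 = 4.060
  c=8: 8 × 0.49 = 3.920
  c=9: 9 × 0.36 = 3.240
  c=10: 10 × 0.28 = 2.800
  c=11: 11 × 0.16 = 1.760
Maximum at c = 6 (4.200 surviving chicks).

6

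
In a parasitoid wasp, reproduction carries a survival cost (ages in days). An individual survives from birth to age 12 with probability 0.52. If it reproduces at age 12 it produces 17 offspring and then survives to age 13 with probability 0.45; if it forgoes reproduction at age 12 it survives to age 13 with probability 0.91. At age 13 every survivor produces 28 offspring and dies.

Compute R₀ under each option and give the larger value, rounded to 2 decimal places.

15.39

breed at age 12: R₀ = 0.52 × (17 + 0.45 × 28) = 0.52 × 29.6000 = 15.3920
delay to age 13: R₀ = 0.52 × (0.91 × 28) = 0.52 × 25.4800 = 13.2496
Higher: breed at age 12 (15.3920).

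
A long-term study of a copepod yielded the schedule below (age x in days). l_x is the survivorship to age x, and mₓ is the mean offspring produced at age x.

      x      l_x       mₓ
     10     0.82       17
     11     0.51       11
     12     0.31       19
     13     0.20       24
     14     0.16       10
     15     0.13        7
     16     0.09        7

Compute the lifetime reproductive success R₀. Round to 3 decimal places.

33.380

R₀ = Σ l_x mₓ:
  age 10: 0.82 × 17 = 13.9400
  age 11: 0.51 × 11 = 5.6100
  age 12: 0.31 × 19 = 5.8900
  age 13: 0.20 × 24 = 4.8000
  age 14: 0.16 × 10 = 1.6000
  age 15: 0.13 × 7 = 0.9100
  age 16: 0.09 × 7 = 0.6300
R₀ = 13.9400 + 5.6100 + 5.8900 + 4.8000 + 1.6000 + 0.9100 + 0.6300 = 33.3800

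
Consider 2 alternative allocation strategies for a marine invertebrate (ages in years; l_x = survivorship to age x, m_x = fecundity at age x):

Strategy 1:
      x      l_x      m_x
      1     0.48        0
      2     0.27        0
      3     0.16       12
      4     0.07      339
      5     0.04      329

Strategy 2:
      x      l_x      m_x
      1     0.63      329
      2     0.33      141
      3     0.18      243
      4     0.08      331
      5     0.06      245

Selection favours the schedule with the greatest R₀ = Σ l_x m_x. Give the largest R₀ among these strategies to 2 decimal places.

Strategy 1: R₀ = 0.48×0 + 0.27×0 + 0.16×12 + 0.07×339 + 0.04×329 = 38.8100
Strategy 2: R₀ = 0.63×329 + 0.33×141 + 0.18×243 + 0.08×331 + 0.06×245 = 338.7200
Highest R₀: strategy 2 with 338.7200.

338.72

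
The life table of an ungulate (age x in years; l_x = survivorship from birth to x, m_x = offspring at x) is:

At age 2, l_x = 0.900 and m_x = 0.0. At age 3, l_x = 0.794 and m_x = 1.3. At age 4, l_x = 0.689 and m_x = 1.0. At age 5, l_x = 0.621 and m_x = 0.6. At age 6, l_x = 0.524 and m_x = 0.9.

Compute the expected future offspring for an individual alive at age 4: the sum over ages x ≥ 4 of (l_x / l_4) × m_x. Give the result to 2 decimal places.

2.23

l_4 = 0.689. Conditional survival from age 4 to x is l_x / l_4.
  x=4: (0.689/0.689) × 1.0 = 1.0000
  x=5: (0.621/0.689) × 0.6 = 0.5408
  x=6: (0.524/0.689) × 0.9 = 0.6845
Sum = 1.0000 + 0.5408 + 0.6845 = 2.2253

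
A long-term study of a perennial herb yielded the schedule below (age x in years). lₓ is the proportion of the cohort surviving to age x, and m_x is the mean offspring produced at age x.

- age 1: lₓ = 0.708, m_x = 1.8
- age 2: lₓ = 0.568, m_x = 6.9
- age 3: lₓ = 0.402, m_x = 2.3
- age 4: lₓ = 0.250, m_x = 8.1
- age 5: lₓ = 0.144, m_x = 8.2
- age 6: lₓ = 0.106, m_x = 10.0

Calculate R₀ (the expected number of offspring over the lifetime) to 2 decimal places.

R₀ = Σ lₓ m_x:
  age 1: 0.708 × 1.8 = 1.2744
  age 2: 0.568 × 6.9 = 3.9192
  age 3: 0.402 × 2.3 = 0.9246
  age 4: 0.250 × 8.1 = 2.0250
  age 5: 0.144 × 8.2 = 1.1808
  age 6: 0.106 × 10.0 = 1.0600
R₀ = 1.2744 + 3.9192 + 0.9246 + 2.0250 + 1.1808 + 1.0600 = 10.3840

10.38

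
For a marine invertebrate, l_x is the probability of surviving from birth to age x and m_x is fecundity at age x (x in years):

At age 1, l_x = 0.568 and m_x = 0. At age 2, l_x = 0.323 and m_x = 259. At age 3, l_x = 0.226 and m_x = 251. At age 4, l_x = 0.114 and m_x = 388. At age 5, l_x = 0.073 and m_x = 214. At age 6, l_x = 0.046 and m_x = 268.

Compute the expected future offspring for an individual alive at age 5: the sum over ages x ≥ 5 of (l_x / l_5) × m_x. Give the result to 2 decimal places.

l_5 = 0.073. Conditional survival from age 5 to x is l_x / l_5.
  x=5: (0.073/0.073) × 214 = 214.0000
  x=6: (0.046/0.073) × 268 = 168.8767
Sum = 214.0000 + 168.8767 = 382.8767

382.88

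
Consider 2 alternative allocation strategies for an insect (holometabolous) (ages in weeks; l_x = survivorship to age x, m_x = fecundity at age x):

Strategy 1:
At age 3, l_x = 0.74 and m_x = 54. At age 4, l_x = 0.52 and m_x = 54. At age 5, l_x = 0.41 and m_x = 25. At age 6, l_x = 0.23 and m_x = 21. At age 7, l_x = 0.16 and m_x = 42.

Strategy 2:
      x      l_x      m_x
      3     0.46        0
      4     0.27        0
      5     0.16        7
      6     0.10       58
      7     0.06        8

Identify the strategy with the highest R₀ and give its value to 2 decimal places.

Strategy 1: R₀ = 0.74×54 + 0.52×54 + 0.41×25 + 0.23×21 + 0.16×42 = 89.8400
Strategy 2: R₀ = 0.46×0 + 0.27×0 + 0.16×7 + 0.10×58 + 0.06×8 = 7.4000
Highest R₀: strategy 1 with 89.8400.

89.84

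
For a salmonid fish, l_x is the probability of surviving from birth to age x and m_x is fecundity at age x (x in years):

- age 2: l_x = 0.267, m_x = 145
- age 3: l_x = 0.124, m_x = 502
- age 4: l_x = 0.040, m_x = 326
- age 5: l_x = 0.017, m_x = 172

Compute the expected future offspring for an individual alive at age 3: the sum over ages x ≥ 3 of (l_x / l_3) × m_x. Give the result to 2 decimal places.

630.74

l_3 = 0.124. Conditional survival from age 3 to x is l_x / l_3.
  x=3: (0.124/0.124) × 502 = 502.0000
  x=4: (0.040/0.124) × 326 = 105.1613
  x=5: (0.017/0.124) × 172 = 23.5806
Sum = 502.0000 + 105.1613 + 23.5806 = 630.7419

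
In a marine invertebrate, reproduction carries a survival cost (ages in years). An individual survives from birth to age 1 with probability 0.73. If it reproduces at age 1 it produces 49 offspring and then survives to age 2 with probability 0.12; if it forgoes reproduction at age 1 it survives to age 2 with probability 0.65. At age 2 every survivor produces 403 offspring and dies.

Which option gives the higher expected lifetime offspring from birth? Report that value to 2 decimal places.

breed at age 1: R₀ = 0.73 × (49 + 0.12 × 403) = 0.73 × 97.3600 = 71.0728
delay to age 2: R₀ = 0.73 × (0.65 × 403) = 0.73 × 261.9500 = 191.2235
Higher: delay to age 2 (191.2235).

191.22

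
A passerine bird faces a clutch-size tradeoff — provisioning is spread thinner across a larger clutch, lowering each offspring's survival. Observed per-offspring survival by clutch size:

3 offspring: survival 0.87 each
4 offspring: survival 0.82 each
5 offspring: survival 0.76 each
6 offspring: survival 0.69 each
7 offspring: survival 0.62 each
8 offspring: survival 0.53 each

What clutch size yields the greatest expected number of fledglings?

Expected fledglings = c × s(c):
  c=3: 3 × 0.87 = 2.610
  c=4: 4 × 0.82 = 3.280
  c=5: 5 × 0.76 = 3.800
  c=6: 6 × 0.69 = 4.140
  c=7: 7 × 0.62 = 4.340
  c=8: 8 × 0.53 = 4.240
Maximum at c = 7 (4.340 fledglings).

7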